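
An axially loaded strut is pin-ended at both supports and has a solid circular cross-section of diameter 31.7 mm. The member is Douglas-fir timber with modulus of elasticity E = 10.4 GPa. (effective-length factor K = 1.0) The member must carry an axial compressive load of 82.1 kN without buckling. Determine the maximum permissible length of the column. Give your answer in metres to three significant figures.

I = πd⁴/64 = π×31.7⁴/64 = 4.957×10^4 mm⁴
I = 4.957×10^-8 m⁴
At the buckling limit P_cr = P = 8.210×10^4 N
From P_cr = π²EI/(K·L)²:  L = (1/K)·√(π²EI/P_cr) = (1/1)·√(π²×1.04×10^10×4.957×10^-8/8.210×10^4)
L = 0.249 m

L_max ≈ 0.249 m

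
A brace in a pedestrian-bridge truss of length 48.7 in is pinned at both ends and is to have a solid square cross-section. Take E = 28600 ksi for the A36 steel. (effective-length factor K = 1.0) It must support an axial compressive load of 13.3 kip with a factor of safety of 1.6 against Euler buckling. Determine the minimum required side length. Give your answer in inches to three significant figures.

Required P_cr = n·P = 1.6 × 13.3 = 21.28 kip
L_e = K·L = 1 × 48.7 = 48.70 in
Required I = P_cr·L_e²/(π²E) = 2.128×10^4 × 48.70² / (π² × 2.86×10^7) = 0.1788 in⁴
Solid square: I = a⁴/12  ⇒  a = (12I)^(1/4) = (12×0.1788)^(1/4) = 1.21 in

a ≈ 1.21 in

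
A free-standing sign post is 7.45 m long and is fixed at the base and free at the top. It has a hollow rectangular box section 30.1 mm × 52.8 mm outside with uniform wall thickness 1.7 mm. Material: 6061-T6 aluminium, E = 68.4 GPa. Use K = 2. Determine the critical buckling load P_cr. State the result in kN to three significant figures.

Inner dimensions: h_i = 52.8 − 2×1.7 = 49.40 mm, b_i = 30.1 − 2×1.7 = 26.70 mm
Weak-axis I_min = (h_o·b_o³ − h_i·b_i³)/12 with b_o = 30.1, b_i = 26.70 mm (shorter outer/inner sides).
I_min = (52.8×30.1³ − 49.40×26.70³)/12 = 4.163×10^4 mm⁴
I = 4.163×10^4 mm⁴ = 4.163×10^-8 m⁴
Effective length L_e = K·L = 2 × 7.45 = 14.90 m
P_cr = π²EI / L_e² = π² × 68.4×10⁹ × 4.163×10^-8 / 14.90² = 126.6 N

P_cr ≈ 0.127 kN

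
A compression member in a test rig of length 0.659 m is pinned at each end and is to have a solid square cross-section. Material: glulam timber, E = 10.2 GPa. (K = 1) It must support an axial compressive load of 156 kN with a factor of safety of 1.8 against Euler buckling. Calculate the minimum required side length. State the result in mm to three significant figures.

a ≈ 61.7 mm

Required P_cr = n·P = 1.8 × 156 = 280.8 kN
L_e = K·L = 1 × 0.659 = 0.6590 m
Required I = P_cr·L_e²/(π²E) = 2.808×10^5 × 0.6590² / (π² × 1.02×10^10) = 1.211×10^-6 m⁴
I_req = 1.211×10^6 mm⁴
Solid square: I = a⁴/12  ⇒  a = (12I)^(1/4) = (12×1.211×10^6)^(1/4) = 61.7 mm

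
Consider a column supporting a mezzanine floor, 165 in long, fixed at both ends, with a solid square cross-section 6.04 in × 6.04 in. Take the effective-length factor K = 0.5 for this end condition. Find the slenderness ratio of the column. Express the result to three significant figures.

λ ≈ 47.3

For a square r = a/√12 = 6.04/√12 = 1.744 in
L_e = K·L = 0.5 × 165 = 82.50 in
λ = L_e / r_min = 82.500 / 1.744 = 47.3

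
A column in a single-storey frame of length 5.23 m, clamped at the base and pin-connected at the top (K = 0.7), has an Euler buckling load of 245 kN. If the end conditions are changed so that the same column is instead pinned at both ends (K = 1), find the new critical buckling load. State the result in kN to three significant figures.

P_cr ≈ 120 kN

P_cr ∝ 1/K², so P_cr,new = P_cr,old × (K_old/K_new)² = 245 × (0.7/1)²
= 245 × 0.4900 = 120 kN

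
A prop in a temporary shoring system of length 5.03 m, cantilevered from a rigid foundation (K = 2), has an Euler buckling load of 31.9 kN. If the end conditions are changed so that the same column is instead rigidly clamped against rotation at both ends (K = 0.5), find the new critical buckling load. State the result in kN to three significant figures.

P_cr ≈ 510 kN

P_cr ∝ 1/K², so P_cr,new = P_cr,old × (K_old/K_new)² = 31.9 × (2/0.5)²
= 31.9 × 16.00 = 510 kN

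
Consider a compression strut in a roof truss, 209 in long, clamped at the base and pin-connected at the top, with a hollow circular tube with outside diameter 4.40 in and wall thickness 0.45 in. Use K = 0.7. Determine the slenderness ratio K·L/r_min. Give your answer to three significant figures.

λ ≈ 104

Inner diameter d_i = 4.40 − 2×0.45 = 3.500 in
I = π(d_o⁴ − d_i⁴)/64 = π(4.40⁴ − 3.500⁴)/64 = 11.03 in⁴
A = 5.584 in²;  r_min = √(I/A) = √(11.03/5.584) = 1.406 in
L_e = K·L = 0.7 × 209 = 146.3 in
λ = L_e / r_min = 146.30 / 1.406 = 104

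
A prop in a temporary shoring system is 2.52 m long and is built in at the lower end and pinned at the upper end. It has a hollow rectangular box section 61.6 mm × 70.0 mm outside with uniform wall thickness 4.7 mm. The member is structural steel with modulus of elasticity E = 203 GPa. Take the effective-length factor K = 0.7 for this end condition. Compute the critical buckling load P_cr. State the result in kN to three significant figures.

P_cr ≈ 415 kN

Inner dimensions: h_i = 70.0 − 2×4.7 = 60.60 mm, b_i = 61.6 − 2×4.7 = 52.20 mm
Weak-axis I_min = (h_o·b_o³ − h_i·b_i³)/12 with b_o = 61.6, b_i = 52.20 mm (shorter outer/inner sides).
I_min = (70.0×61.6³ − 60.60×52.20³)/12 = 6.452×10^5 mm⁴
I = 6.452×10^5 mm⁴ = 6.452×10^-7 m⁴
Effective length L_e = K·L = 0.7 × 2.52 = 1.764 m
P_cr = π²EI / L_e² = π² × 203×10⁹ × 6.452×10^-7 / 1.764² = 4.154×10^5 N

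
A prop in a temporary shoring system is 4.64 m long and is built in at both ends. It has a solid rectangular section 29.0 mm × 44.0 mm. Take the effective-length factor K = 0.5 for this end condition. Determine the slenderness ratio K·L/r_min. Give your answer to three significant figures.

λ ≈ 277

Buckling occurs about the weak axis: I_min = h·b³/12 with b = 29.0 mm (the shorter side).
I_min = 44.0×29.0³/12 = 8.943×10^4 mm⁴
A = 1.276×10^3 mm²;  r_min = √(I/A) = √(8.943×10^4/1.276×10^3) = 8.372 mm
L_e = K·L = 0.5 × 4.64 m = 2.320 m = 2320.0 mm
λ = L_e / r_min = 2320.0 / 8.372 = 277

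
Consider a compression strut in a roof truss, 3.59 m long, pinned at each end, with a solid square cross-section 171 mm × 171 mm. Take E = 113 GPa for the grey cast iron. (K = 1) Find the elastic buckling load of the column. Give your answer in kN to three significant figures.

I = a⁴/12 = 171⁴/12 = 7.125×10^7 mm⁴
I = 7.125×10^7 mm⁴ = 7.125×10^-5 m⁴
Effective length L_e = K·L = 1 × 3.59 = 3.590 m
P_cr = π²EI / L_e² = π² × 113×10⁹ × 7.125×10^-5 / 3.590² = 6.166×10^6 N

P_cr ≈ 6170 kN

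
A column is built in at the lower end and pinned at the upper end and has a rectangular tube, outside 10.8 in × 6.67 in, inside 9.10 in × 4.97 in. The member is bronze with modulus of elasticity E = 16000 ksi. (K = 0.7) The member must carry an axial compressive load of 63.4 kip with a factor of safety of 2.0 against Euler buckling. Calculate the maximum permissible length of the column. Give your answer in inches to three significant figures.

Weak-axis I_min = (h_o·b_o³ − h_i·b_i³)/12 with b_o = 6.67, b_i = 4.970 in (shorter outer/inner sides).
I_min = (10.8×6.67³ − 9.100×4.970³)/12 = 174.0 in⁴
Required critical load P_cr = n·P = 2.0 × 63.4 = 126.8 kip = 1.268×10^5 lb
From P_cr = π²EI/(K·L)²:  L = (1/K)·√(π²EI/P_cr) = (1/0.7)·√(π²×1.60×10^7×174.0/1.268×10^5)
L = 665 in

L_max ≈ 665 in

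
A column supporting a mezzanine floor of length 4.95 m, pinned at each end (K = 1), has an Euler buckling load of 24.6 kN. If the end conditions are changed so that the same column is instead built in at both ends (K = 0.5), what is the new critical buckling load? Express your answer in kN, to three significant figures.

P_cr ∝ 1/K², so P_cr,new = P_cr,old × (K_old/K_new)² = 24.6 × (1/0.5)²
= 24.6 × 4.000 = 98.4 kN

P_cr ≈ 98.4 kN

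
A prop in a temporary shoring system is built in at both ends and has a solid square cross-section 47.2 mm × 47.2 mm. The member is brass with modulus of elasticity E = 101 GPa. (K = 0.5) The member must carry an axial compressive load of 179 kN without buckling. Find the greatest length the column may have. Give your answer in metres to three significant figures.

L_max ≈ 3.04 m

I = a⁴/12 = 47.2⁴/12 = 4.136×10^5 mm⁴
I = 4.136×10^-7 m⁴
At the buckling limit P_cr = P = 1.790×10^5 N
From P_cr = π²EI/(K·L)²:  L = (1/K)·√(π²EI/P_cr) = (1/0.5)·√(π²×1.01×10^11×4.136×10^-7/1.790×10^5)
L = 3.04 m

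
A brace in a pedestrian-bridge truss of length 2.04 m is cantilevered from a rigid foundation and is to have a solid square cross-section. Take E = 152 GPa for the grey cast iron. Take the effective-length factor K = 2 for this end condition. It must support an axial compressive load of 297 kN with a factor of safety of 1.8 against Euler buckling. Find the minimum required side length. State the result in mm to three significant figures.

a ≈ 91.9 mm

Required P_cr = n·P = 1.8 × 297 = 534.6 kN
L_e = K·L = 2 × 2.04 = 4.080 m
Required I = P_cr·L_e²/(π²E) = 5.346×10^5 × 4.080² / (π² × 1.52×10^11) = 5.932×10^-6 m⁴
I_req = 5.932×10^6 mm⁴
Solid square: I = a⁴/12  ⇒  a = (12I)^(1/4) = (12×5.932×10^6)^(1/4) = 91.9 mm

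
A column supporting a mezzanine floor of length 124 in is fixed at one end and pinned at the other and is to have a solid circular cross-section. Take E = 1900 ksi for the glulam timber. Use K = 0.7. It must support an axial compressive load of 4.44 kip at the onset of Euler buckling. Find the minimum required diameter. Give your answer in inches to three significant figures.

d ≈ 2.46 in

L_e = K·L = 0.7 × 124 = 86.80 in
Required I = P_cr·L_e²/(π²E) = 4.440×10^3 × 86.80² / (π² × 1.90×10^6) = 1.784 in⁴
Solid circle: I = πd⁴/64  ⇒  d = (64I/π)^(1/4) = (64×1.784/π)^(1/4) = 2.46 in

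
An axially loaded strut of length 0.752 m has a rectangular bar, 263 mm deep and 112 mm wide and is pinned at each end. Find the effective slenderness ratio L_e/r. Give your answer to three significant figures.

λ ≈ 23.3

Buckling occurs about the weak axis: I_min = h·b³/12 with b = 112 mm (the shorter side).
I_min = 263×112³/12 = 3.079×10^7 mm⁴
A = 2.946×10^4 mm²;  r_min = √(I/A) = √(3.079×10^7/2.946×10^4) = 32.33 mm
L_e = K·L = 1 × 0.752 m = 0.7520 m = 752.00 mm
λ = L_e / r_min = 752.00 / 32.33 = 23.3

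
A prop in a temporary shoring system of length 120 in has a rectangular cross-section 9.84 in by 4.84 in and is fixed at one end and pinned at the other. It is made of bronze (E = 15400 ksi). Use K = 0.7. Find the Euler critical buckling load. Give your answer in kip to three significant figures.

P_cr ≈ 2000 kip

Buckling occurs about the weak axis: I_min = h·b³/12 with b = 4.84 in (the shorter side).
I_min = 9.84×4.84³/12 = 92.97 in⁴
Effective length L_e = K·L = 0.7 × 120 = 84.00 in
P_cr = π²EI / L_e² = π² × 15400×10³ × 92.97 / 84.00² = 2.003×10^6 lb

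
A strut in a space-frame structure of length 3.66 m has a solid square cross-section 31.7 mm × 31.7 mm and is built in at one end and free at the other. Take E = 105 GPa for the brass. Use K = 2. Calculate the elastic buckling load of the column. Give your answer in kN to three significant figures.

I = a⁴/12 = 31.7⁴/12 = 8.415×10^4 mm⁴
I = 8.415×10^4 mm⁴ = 8.415×10^-8 m⁴
Effective length L_e = K·L = 2 × 3.66 = 7.320 m
P_cr = π²EI / L_e² = π² × 105×10⁹ × 8.415×10^-8 / 7.320² = 1.628×10^3 N

P_cr ≈ 1.63 kN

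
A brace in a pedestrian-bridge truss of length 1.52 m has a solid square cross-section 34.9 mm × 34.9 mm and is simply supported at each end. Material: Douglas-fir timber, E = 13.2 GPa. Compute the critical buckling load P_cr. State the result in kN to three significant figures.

P_cr ≈ 6.97 kN

I = a⁴/12 = 34.9⁴/12 = 1.236×10^5 mm⁴
I = 1.236×10^5 mm⁴ = 1.236×10^-7 m⁴
Effective length L_e = K·L = 1 × 1.52 = 1.520 m
P_cr = π²EI / L_e² = π² × 13.2×10⁹ × 1.236×10^-7 / 1.520² = 6.971×10^3 N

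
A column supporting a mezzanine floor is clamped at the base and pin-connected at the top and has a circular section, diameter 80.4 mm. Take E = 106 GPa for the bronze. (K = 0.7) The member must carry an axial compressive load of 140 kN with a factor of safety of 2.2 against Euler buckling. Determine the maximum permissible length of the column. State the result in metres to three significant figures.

L_max ≈ 3.77 m

I = πd⁴/64 = π×80.4⁴/64 = 2.051×10^6 mm⁴
I = 2.051×10^-6 m⁴
Required critical load P_cr = n·P = 2.2 × 140 = 308.0 kN = 3.080×10^5 N
From P_cr = π²EI/(K·L)²:  L = (1/K)·√(π²EI/P_cr) = (1/0.7)·√(π²×1.06×10^11×2.051×10^-6/3.080×10^5)
L = 3.77 m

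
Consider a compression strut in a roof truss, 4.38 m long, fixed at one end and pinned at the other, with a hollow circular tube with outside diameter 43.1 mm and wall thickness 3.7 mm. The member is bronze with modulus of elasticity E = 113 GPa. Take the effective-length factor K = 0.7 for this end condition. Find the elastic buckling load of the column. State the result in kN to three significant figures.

P_cr ≈ 10.6 kN

Inner diameter d_i = 43.1 − 2×3.7 = 35.70 mm
I = π(d_o⁴ − d_i⁴)/64 = π(43.1⁴ − 35.70⁴)/64 = 8.965×10^4 mm⁴
I = 8.965×10^4 mm⁴ = 8.965×10^-8 m⁴
Effective length L_e = K·L = 0.7 × 4.38 = 3.066 m
P_cr = π²EI / L_e² = π² × 113×10⁹ × 8.965×10^-8 / 3.066² = 1.064×10^4 N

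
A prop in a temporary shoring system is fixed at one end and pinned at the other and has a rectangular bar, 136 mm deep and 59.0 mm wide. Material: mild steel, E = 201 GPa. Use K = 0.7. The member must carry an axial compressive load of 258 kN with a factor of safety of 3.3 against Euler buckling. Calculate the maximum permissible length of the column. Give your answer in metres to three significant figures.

L_max ≈ 3.33 m

Buckling occurs about the weak axis: I_min = h·b³/12 with b = 59.0 mm (the shorter side).
I_min = 136×59.0³/12 = 2.328×10^6 mm⁴
I = 2.328×10^-6 m⁴
Required critical load P_cr = n·P = 3.3 × 258 = 851.4 kN = 8.514×10^5 N
From P_cr = π²EI/(K·L)²:  L = (1/K)·√(π²EI/P_cr) = (1/0.7)·√(π²×2.01×10^11×2.328×10^-6/8.514×10^5)
L = 3.33 m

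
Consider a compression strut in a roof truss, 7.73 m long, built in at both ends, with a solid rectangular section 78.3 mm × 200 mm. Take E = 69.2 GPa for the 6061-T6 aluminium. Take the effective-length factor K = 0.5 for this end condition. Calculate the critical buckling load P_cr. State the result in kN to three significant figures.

Buckling occurs about the weak axis: I_min = h·b³/12 with b = 78.3 mm (the shorter side).
I_min = 200×78.3³/12 = 8.001×10^6 mm⁴
I = 8.001×10^6 mm⁴ = 8.001×10^-6 m⁴
Effective length L_e = K·L = 0.5 × 7.73 = 3.865 m
P_cr = π²EI / L_e² = π² × 69.2×10⁹ × 8.001×10^-6 / 3.865² = 3.658×10^5 N

P_cr ≈ 366 kN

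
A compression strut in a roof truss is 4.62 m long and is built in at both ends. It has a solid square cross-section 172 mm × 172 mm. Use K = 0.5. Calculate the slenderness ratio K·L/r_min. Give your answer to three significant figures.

For a square r = a/√12 = 172/√12 = 49.65 mm
L_e = K·L = 0.5 × 4.62 m = 2.310 m = 2310.0 mm
λ = L_e / r_min = 2310.0 / 49.65 = 46.5

λ ≈ 46.5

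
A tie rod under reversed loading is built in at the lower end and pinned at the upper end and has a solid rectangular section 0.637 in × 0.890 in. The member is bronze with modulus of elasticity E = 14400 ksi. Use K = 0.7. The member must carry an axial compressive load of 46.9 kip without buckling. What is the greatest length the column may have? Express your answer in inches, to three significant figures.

Buckling occurs about the weak axis: I_min = h·b³/12 with b = 0.637 in (the shorter side).
I_min = 0.890×0.637³/12 = 1.917×10^-2 in⁴
At the buckling limit P_cr = P = 4.690×10^4 lb
From P_cr = π²EI/(K·L)²:  L = (1/K)·√(π²EI/P_cr) = (1/0.7)·√(π²×1.44×10^7×1.917×10^-2/4.690×10^4)
L = 10.9 in

L_max ≈ 10.9 in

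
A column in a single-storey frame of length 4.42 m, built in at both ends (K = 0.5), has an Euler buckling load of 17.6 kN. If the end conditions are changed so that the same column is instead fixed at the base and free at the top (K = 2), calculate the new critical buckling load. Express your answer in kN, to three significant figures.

P_cr ≈ 1.10 kN

P_cr ∝ 1/K², so P_cr,new = P_cr,old × (K_old/K_new)² = 17.6 × (0.5/2)²
= 17.6 × 0.06250 = 1.10 kN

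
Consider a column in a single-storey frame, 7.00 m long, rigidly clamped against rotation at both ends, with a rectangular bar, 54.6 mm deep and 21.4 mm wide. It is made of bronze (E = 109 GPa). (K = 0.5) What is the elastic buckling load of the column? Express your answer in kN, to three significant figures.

P_cr ≈ 3.92 kN

Buckling occurs about the weak axis: I_min = h·b³/12 with b = 21.4 mm (the shorter side).
I_min = 54.6×21.4³/12 = 4.459×10^4 mm⁴
I = 4.459×10^4 mm⁴ = 4.459×10^-8 m⁴
Effective length L_e = K·L = 0.5 × 7.00 = 3.500 m
P_cr = π²EI / L_e² = π² × 109×10⁹ × 4.459×10^-8 / 3.500² = 3.916×10^3 N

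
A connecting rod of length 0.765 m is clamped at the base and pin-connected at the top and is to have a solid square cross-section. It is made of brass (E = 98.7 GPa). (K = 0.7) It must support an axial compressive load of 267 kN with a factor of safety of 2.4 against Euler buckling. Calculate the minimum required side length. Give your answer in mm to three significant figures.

Required P_cr = n·P = 2.4 × 267 = 640.8 kN
L_e = K·L = 0.7 × 0.765 = 0.5355 m
Required I = P_cr·L_e²/(π²E) = 6.408×10^5 × 0.5355² / (π² × 9.87×10^10) = 1.886×10^-7 m⁴
I_req = 1.886×10^5 mm⁴
Solid square: I = a⁴/12  ⇒  a = (12I)^(1/4) = (12×1.886×10^5)^(1/4) = 38.8 mm

a ≈ 38.8 mm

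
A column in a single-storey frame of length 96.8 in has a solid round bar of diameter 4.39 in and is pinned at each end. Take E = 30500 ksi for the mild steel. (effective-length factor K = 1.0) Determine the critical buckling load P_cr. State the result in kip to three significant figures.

P_cr ≈ 586 kip

I = πd⁴/64 = π×4.39⁴/64 = 18.23 in⁴
Effective length L_e = K·L = 1 × 96.8 = 96.80 in
P_cr = π²EI / L_e² = π² × 30500×10³ × 18.23 / 96.80² = 5.857×10^5 lb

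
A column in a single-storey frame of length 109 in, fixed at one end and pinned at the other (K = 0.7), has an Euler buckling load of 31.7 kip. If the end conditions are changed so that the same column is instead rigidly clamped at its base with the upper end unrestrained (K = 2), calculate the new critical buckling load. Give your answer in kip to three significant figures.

P_cr ≈ 3.88 kip

P_cr ∝ 1/K², so P_cr,new = P_cr,old × (K_old/K_new)² = 31.7 × (0.7/2)²
= 31.7 × 0.1225 = 3.88 kip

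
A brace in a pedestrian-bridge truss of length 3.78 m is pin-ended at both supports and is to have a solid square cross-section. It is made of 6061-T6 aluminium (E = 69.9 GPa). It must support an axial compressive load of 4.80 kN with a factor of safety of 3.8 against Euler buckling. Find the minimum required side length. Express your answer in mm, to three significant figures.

a ≈ 46.1 mm

Required P_cr = n·P = 3.8 × 4.80 = 18.24 kN
L_e = K·L = 1 × 3.78 = 3.780 m
Required I = P_cr·L_e²/(π²E) = 1.824×10^4 × 3.780² / (π² × 6.99×10^10) = 3.778×10^-7 m⁴
I_req = 3.778×10^5 mm⁴
Solid square: I = a⁴/12  ⇒  a = (12I)^(1/4) = (12×3.778×10^5)^(1/4) = 46.1 mm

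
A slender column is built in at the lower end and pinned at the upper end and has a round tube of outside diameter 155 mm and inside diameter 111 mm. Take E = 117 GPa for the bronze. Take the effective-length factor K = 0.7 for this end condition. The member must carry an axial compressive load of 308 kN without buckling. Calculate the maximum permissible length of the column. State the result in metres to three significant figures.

d_o = 155 mm, d_i = 111 mm
I = π(d_o⁴ − d_i⁴)/64 = π(155⁴ − 111.0⁴)/64 = 2.088×10^7 mm⁴
I = 2.088×10^-5 m⁴
At the buckling limit P_cr = P = 3.080×10^5 N
From P_cr = π²EI/(K·L)²:  L = (1/K)·√(π²EI/P_cr) = (1/0.7)·√(π²×1.17×10^11×2.088×10^-5/3.080×10^5)
L = 12.6 m

L_max ≈ 12.6 m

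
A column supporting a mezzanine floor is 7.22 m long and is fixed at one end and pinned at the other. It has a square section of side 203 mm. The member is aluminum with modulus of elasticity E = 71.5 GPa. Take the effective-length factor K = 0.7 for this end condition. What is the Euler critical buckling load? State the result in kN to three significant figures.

P_cr ≈ 3910 kN

I = a⁴/12 = 203⁴/12 = 1.415×10^8 mm⁴
I = 1.415×10^8 mm⁴ = 1.415×10^-4 m⁴
Effective length L_e = K·L = 0.7 × 7.22 = 5.054 m
P_cr = π²EI / L_e² = π² × 71.5×10⁹ × 1.415×10^-4 / 5.054² = 3.910×10^6 N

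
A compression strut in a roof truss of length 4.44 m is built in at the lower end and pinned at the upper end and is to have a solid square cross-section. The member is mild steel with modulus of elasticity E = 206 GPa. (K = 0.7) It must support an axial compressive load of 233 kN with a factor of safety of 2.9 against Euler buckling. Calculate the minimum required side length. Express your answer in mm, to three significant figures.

a ≈ 78.8 mm

Required P_cr = n·P = 2.9 × 233 = 675.7 kN
L_e = K·L = 0.7 × 4.44 = 3.108 m
Required I = P_cr·L_e²/(π²E) = 6.757×10^5 × 3.108² / (π² × 2.06×10^11) = 3.210×10^-6 m⁴
I_req = 3.210×10^6 mm⁴
Solid square: I = a⁴/12  ⇒  a = (12I)^(1/4) = (12×3.210×10^6)^(1/4) = 78.8 mm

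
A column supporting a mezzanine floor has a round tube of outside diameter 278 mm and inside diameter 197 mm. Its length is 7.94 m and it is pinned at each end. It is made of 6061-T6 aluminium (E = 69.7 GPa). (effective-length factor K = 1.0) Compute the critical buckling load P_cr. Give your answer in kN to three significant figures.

d_o = 278 mm, d_i = 197 mm
I = π(d_o⁴ − d_i⁴)/64 = π(278⁴ − 197.0⁴)/64 = 2.193×10^8 mm⁴
I = 2.193×10^8 mm⁴ = 2.193×10^-4 m⁴
Effective length L_e = K·L = 1 × 7.94 = 7.940 m
P_cr = π²EI / L_e² = π² × 69.7×10⁹ × 2.193×10^-4 / 7.940² = 2.392×10^6 N

P_cr ≈ 2390 kN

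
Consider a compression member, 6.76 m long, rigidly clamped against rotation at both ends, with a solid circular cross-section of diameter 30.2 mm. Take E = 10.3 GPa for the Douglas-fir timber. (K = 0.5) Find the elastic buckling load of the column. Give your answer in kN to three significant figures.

I = πd⁴/64 = π×30.2⁴/64 = 4.083×10^4 mm⁴
I = 4.083×10^4 mm⁴ = 4.083×10^-8 m⁴
Effective length L_e = K·L = 0.5 × 6.76 = 3.380 m
P_cr = π²EI / L_e² = π² × 10.3×10⁹ × 4.083×10^-8 / 3.380² = 363.3 N

P_cr ≈ 0.363 kN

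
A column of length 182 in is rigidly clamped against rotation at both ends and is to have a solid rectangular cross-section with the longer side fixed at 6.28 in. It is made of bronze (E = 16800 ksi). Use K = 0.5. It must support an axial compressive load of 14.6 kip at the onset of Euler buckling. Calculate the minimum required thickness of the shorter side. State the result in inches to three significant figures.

L_e = K·L = 0.5 × 182 = 91.00 in
Required I = P_cr·L_e²/(π²E) = 1.460×10^4 × 91.00² / (π² × 1.68×10^7) = 0.7292 in⁴
Rectangle, weak axis: I_min = h·b³/12 with h = 6.28 in fixed  ⇒  b = (12I/h)^(1/3) = 1.12 in

b ≈ 1.12 in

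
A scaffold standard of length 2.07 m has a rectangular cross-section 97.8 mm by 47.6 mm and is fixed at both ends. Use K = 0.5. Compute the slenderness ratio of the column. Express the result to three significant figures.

Buckling occurs about the weak axis: I_min = h·b³/12 with b = 47.6 mm (the shorter side).
I_min = 97.8×47.6³/12 = 8.790×10^5 mm⁴
A = 4.655×10^3 mm²;  r_min = √(I/A) = √(8.790×10^5/4.655×10^3) = 13.74 mm
L_e = K·L = 0.5 × 2.07 m = 1.035 m = 1035.0 mm
λ = L_e / r_min = 1035.0 / 13.74 = 75.3

λ ≈ 75.3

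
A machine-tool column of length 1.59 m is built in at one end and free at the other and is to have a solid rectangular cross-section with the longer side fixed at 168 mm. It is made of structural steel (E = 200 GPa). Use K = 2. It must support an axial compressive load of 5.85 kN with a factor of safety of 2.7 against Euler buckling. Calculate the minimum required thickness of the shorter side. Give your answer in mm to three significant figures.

b ≈ 17.9 mm

Required P_cr = n·P = 2.7 × 5.85 = 15.80 kN
L_e = K·L = 2 × 1.59 = 3.180 m
Required I = P_cr·L_e²/(π²E) = 1.579×10^4 × 3.180² / (π² × 2.00×10^11) = 8.092×10^-8 m⁴
I_req = 8.092×10^4 mm⁴
Rectangle, weak axis: I_min = h·b³/12 with h = 168 mm fixed  ⇒  b = (12I/h)^(1/3) = 17.9 mm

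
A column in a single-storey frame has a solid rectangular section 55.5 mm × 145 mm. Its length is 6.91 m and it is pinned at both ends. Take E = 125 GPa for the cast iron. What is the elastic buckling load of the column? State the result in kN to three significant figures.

Buckling occurs about the weak axis: I_min = h·b³/12 with b = 55.5 mm (the shorter side).
I_min = 145×55.5³/12 = 2.066×10^6 mm⁴
I = 2.066×10^6 mm⁴ = 2.066×10^-6 m⁴
Effective length L_e = K·L = 1 × 6.91 = 6.910 m
P_cr = π²EI / L_e² = π² × 125×10⁹ × 2.066×10^-6 / 6.910² = 5.337×10^4 N

P_cr ≈ 53.4 kN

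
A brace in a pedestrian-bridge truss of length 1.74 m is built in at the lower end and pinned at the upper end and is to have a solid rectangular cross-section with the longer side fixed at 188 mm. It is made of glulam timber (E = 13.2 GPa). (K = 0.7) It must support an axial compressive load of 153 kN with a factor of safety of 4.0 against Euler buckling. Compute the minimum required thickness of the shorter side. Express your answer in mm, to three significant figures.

b ≈ 76.3 mm

Required P_cr = n·P = 4.0 × 153 = 612.0 kN
L_e = K·L = 0.7 × 1.74 = 1.218 m
Required I = P_cr·L_e²/(π²E) = 6.120×10^5 × 1.218² / (π² × 1.32×10^10) = 6.969×10^-6 m⁴
I_req = 6.969×10^6 mm⁴
Rectangle, weak axis: I_min = h·b³/12 with h = 188 mm fixed  ⇒  b = (12I/h)^(1/3) = 76.3 mm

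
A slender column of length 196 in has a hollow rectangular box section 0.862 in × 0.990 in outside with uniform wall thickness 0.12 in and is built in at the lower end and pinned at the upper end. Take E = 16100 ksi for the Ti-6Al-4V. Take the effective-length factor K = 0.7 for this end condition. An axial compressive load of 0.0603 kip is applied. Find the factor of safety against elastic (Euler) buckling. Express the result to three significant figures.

n ≈ 5.29

Inner dimensions: h_i = 0.990 − 2×0.12 = 0.7500 in, b_i = 0.862 − 2×0.12 = 0.6220 in
Weak-axis I_min = (h_o·b_o³ − h_i·b_i³)/12 with b_o = 0.862, b_i = 0.6220 in (shorter outer/inner sides).
I_min = (0.990×0.862³ − 0.7500×0.6220³)/12 = 3.780×10^-2 in⁴
Effective length L_e = K·L = 0.7 × 196 = 137.2 in
P_cr = π²EI / L_e² = π² × 16100×10³ × 3.780×10^-2 / 137.2² = 319.1 lb
Factor of safety n = P_cr / P = 0.31910 / 0.0603 = 5.29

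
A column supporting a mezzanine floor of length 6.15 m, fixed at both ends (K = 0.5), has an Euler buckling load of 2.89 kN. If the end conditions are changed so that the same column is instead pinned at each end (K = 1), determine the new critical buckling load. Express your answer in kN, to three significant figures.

P_cr ∝ 1/K², so P_cr,new = P_cr,old × (K_old/K_new)² = 2.89 × (0.5/1)²
= 2.89 × 0.2500 = 0.722 kN

P_cr ≈ 0.722 kN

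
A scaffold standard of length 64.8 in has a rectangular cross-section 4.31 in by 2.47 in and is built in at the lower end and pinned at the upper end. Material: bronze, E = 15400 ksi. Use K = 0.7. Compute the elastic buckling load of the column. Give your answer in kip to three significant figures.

Buckling occurs about the weak axis: I_min = h·b³/12 with b = 2.47 in (the shorter side).
I_min = 4.31×2.47³/12 = 5.412 in⁴
Effective length L_e = K·L = 0.7 × 64.8 = 45.36 in
P_cr = π²EI / L_e² = π² × 15400×10³ × 5.412 / 45.36² = 3.998×10^5 lb

P_cr ≈ 400 kip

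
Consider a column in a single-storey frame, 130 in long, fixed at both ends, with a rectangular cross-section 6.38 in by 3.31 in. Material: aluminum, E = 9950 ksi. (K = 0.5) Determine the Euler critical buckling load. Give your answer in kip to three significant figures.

Buckling occurs about the weak axis: I_min = h·b³/12 with b = 3.31 in (the shorter side).
I_min = 6.38×3.31³/12 = 19.28 in⁴
Effective length L_e = K·L = 0.5 × 130 = 65.00 in
P_cr = π²EI / L_e² = π² × 9950×10³ × 19.28 / 65.00² = 4.481×10^5 lb

P_cr ≈ 448 kip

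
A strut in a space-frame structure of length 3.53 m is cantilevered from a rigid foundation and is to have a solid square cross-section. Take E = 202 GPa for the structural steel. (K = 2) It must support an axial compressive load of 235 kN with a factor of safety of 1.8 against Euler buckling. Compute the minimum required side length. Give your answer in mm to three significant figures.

a ≈ 106 mm

Required P_cr = n·P = 1.8 × 235 = 423.0 kN
L_e = K·L = 2 × 3.53 = 7.060 m
Required I = P_cr·L_e²/(π²E) = 4.230×10^5 × 7.060² / (π² × 2.02×10^11) = 1.058×10^-5 m⁴
I_req = 1.058×10^7 mm⁴
Solid square: I = a⁴/12  ⇒  a = (12I)^(1/4) = (12×1.058×10^7)^(1/4) = 106 mm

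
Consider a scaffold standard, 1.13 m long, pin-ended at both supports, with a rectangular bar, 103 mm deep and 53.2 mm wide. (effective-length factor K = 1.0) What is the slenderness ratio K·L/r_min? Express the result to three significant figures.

λ ≈ 73.6

Buckling occurs about the weak axis: I_min = h·b³/12 with b = 53.2 mm (the shorter side).
I_min = 103×53.2³/12 = 1.292×10^6 mm⁴
A = 5.480×10^3 mm²;  r_min = √(I/A) = √(1.292×10^6/5.480×10^3) = 15.36 mm
L_e = K·L = 1 × 1.13 m = 1.130 m = 1130.0 mm
λ = L_e / r_min = 1130.0 / 15.36 = 73.6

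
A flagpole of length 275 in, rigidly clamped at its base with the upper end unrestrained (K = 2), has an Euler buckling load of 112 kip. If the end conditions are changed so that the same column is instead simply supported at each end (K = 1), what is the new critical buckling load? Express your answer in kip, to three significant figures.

P_cr ∝ 1/K², so P_cr,new = P_cr,old × (K_old/K_new)² = 112 × (2/1)²
= 112 × 4.000 = 448 kip

P_cr ≈ 448 kip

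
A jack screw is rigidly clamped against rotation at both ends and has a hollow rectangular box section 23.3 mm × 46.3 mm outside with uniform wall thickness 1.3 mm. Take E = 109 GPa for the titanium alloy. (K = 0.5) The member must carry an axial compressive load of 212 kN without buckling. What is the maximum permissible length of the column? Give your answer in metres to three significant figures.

L_max ≈ 0.579 m

Inner dimensions: h_i = 46.3 − 2×1.3 = 43.70 mm, b_i = 23.3 − 2×1.3 = 20.70 mm
Weak-axis I_min = (h_o·b_o³ − h_i·b_i³)/12 with b_o = 23.3, b_i = 20.70 mm (shorter outer/inner sides).
I_min = (46.3×23.3³ − 43.70×20.70³)/12 = 1.650×10^4 mm⁴
I = 1.650×10^-8 m⁴
At the buckling limit P_cr = P = 2.120×10^5 N
From P_cr = π²EI/(K·L)²:  L = (1/K)·√(π²EI/P_cr) = (1/0.5)·√(π²×1.09×10^11×1.650×10^-8/2.120×10^5)
L = 0.579 m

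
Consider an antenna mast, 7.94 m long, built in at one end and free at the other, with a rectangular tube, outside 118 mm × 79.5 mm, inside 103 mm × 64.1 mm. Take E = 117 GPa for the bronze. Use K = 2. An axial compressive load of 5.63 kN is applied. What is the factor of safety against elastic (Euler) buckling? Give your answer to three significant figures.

n ≈ 2.18

Weak-axis I_min = (h_o·b_o³ − h_i·b_i³)/12 with b_o = 79.5, b_i = 64.10 mm (shorter outer/inner sides).
I_min = (118×79.5³ − 103.0×64.10³)/12 = 2.680×10^6 mm⁴
I = 2.680×10^6 mm⁴ = 2.680×10^-6 m⁴
Effective length L_e = K·L = 2 × 7.94 = 15.88 m
P_cr = π²EI / L_e² = π² × 117×10⁹ × 2.680×10^-6 / 15.88² = 1.227×10^4 N
Factor of safety n = P_cr / P = 12.273 / 5.63 = 2.18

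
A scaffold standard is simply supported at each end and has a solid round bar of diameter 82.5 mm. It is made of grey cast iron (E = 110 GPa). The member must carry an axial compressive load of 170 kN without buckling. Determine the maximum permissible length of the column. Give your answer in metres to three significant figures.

L_max ≈ 3.81 m

I = πd⁴/64 = π×82.5⁴/64 = 2.274×10^6 mm⁴
I = 2.274×10^-6 m⁴
At the buckling limit P_cr = P = 1.700×10^5 N
From P_cr = π²EI/(K·L)²:  L = (1/K)·√(π²EI/P_cr) = (1/1)·√(π²×1.10×10^11×2.274×10^-6/1.700×10^5)
L = 3.81 m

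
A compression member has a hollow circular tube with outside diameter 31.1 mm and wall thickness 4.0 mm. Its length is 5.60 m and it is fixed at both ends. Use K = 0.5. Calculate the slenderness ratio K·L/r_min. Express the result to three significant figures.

λ ≈ 289

Inner diameter d_i = 31.1 − 2×4.0 = 23.10 mm
I = π(d_o⁴ − d_i⁴)/64 = π(31.1⁴ − 23.10⁴)/64 = 3.194×10^4 mm⁴
A = 340.5 mm²;  r_min = √(I/A) = √(3.194×10^4/340.5) = 9.685 mm
L_e = K·L = 0.5 × 5.60 m = 2.800 m = 2800.0 mm
λ = L_e / r_min = 2800.0 / 9.685 = 289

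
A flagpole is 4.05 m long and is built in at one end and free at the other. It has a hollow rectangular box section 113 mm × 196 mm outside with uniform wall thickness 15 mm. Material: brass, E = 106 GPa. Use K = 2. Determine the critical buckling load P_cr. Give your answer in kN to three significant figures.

P_cr ≈ 250 kN

Inner dimensions: h_i = 196 − 2×15 = 166.0 mm, b_i = 113 − 2×15 = 83.00 mm
Weak-axis I_min = (h_o·b_o³ − h_i·b_i³)/12 with b_o = 113, b_i = 83.00 mm (shorter outer/inner sides).
I_min = (196×113³ − 166.0×83.00³)/12 = 1.566×10^7 mm⁴
I = 1.566×10^7 mm⁴ = 1.566×10^-5 m⁴
Effective length L_e = K·L = 2 × 4.05 = 8.100 m
P_cr = π²EI / L_e² = π² × 106×10⁹ × 1.566×10^-5 / 8.100² = 2.497×10^5 N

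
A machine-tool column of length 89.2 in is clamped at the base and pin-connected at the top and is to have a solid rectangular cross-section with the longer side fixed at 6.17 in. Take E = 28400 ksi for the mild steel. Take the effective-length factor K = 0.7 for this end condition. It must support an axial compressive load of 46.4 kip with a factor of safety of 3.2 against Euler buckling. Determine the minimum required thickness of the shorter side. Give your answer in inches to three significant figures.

b ≈ 1.59 in

Required P_cr = n·P = 3.2 × 46.4 = 148.5 kip
L_e = K·L = 0.7 × 89.2 = 62.44 in
Required I = P_cr·L_e²/(π²E) = 1.485×10^5 × 62.44² / (π² × 2.84×10^7) = 2.065 in⁴
Rectangle, weak axis: I_min = h·b³/12 with h = 6.17 in fixed  ⇒  b = (12I/h)^(1/3) = 1.59 in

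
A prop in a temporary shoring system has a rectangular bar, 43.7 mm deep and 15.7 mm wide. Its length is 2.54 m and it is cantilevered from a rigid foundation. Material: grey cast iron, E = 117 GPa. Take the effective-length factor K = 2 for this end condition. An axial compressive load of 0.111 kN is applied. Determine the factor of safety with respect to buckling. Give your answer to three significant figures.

n ≈ 5.68

Buckling occurs about the weak axis: I_min = h·b³/12 with b = 15.7 mm (the shorter side).
I_min = 43.7×15.7³/12 = 1.409×10^4 mm⁴
I = 1.409×10^4 mm⁴ = 1.409×10^-8 m⁴
Effective length L_e = K·L = 2 × 2.54 = 5.080 m
P_cr = π²EI / L_e² = π² × 117×10⁹ × 1.409×10^-8 / 5.080² = 630.6 N
Factor of safety n = P_cr / P = 0.63060 / 0.111 = 5.68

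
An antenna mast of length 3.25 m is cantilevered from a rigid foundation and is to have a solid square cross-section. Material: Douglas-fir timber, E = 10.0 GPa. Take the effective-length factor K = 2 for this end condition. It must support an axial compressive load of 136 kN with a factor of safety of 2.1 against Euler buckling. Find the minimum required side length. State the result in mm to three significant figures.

Required P_cr = n·P = 2.1 × 136 = 285.6 kN
L_e = K·L = 2 × 3.25 = 6.500 m
Required I = P_cr·L_e²/(π²E) = 2.856×10^5 × 6.500² / (π² × 1.00×10^10) = 1.223×10^-4 m⁴
I_req = 1.223×10^8 mm⁴
Solid square: I = a⁴/12  ⇒  a = (12I)^(1/4) = (12×1.223×10^8)^(1/4) = 196 mm

a ≈ 196 mm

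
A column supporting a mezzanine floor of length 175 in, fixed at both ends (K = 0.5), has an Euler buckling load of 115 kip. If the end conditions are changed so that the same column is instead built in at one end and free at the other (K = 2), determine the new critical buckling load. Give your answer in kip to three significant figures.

P_cr ∝ 1/K², so P_cr,new = P_cr,old × (K_old/K_new)² = 115 × (0.5/2)²
= 115 × 0.06250 = 7.19 kip

P_cr ≈ 7.19 kip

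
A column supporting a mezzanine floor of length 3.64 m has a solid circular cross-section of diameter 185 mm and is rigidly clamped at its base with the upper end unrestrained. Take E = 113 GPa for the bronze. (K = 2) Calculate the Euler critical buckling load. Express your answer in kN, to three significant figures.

P_cr ≈ 1210 kN

I = πd⁴/64 = π×185⁴/64 = 5.750×10^7 mm⁴
I = 5.750×10^7 mm⁴ = 5.750×10^-5 m⁴
Effective length L_e = K·L = 2 × 3.64 = 7.280 m
P_cr = π²EI / L_e² = π² × 113×10⁹ × 5.750×10^-5 / 7.280² = 1.210×10^6 N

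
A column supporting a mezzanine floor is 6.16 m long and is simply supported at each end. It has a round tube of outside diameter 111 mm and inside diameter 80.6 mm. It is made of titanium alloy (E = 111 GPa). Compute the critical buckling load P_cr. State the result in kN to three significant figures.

P_cr ≈ 155 kN

d_o = 111 mm, d_i = 80.6 mm
I = π(d_o⁴ − d_i⁴)/64 = π(111⁴ − 80.60⁴)/64 = 5.380×10^6 mm⁴
I = 5.380×10^6 mm⁴ = 5.380×10^-6 m⁴
Effective length L_e = K·L = 1 × 6.16 = 6.160 m
P_cr = π²EI / L_e² = π² × 111×10⁹ × 5.380×10^-6 / 6.160² = 1.553×10^5 N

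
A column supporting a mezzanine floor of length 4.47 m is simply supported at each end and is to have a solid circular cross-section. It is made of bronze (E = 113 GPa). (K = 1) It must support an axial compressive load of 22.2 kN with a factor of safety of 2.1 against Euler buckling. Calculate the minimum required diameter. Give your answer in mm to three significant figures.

Required P_cr = n·P = 2.1 × 22.2 = 46.62 kN
L_e = K·L = 1 × 4.47 = 4.470 m
Required I = P_cr·L_e²/(π²E) = 4.662×10^4 × 4.470² / (π² × 1.13×10^11) = 8.352×10^-7 m⁴
I_req = 8.352×10^5 mm⁴
Solid circle: I = πd⁴/64  ⇒  d = (64I/π)^(1/4) = (64×8.352×10^5/π)^(1/4) = 64.2 mm

d ≈ 64.2 mm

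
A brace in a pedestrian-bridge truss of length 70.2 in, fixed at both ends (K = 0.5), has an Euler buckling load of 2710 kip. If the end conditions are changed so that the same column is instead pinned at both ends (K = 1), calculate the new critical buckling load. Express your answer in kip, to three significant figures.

P_cr ≈ 678 kip

P_cr ∝ 1/K², so P_cr,new = P_cr,old × (K_old/K_new)² = 2710 × (0.5/1)²
= 2710 × 0.2500 = 678 kip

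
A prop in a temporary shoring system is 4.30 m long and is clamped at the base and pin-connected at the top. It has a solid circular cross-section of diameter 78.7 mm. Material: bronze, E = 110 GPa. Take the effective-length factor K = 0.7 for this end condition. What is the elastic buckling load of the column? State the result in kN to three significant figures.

P_cr ≈ 226 kN

I = πd⁴/64 = π×78.7⁴/64 = 1.883×10^6 mm⁴
I = 1.883×10^6 mm⁴ = 1.883×10^-6 m⁴
Effective length L_e = K·L = 0.7 × 4.30 = 3.010 m
P_cr = π²EI / L_e² = π² × 110×10⁹ × 1.883×10^-6 / 3.010² = 2.256×10^5 N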